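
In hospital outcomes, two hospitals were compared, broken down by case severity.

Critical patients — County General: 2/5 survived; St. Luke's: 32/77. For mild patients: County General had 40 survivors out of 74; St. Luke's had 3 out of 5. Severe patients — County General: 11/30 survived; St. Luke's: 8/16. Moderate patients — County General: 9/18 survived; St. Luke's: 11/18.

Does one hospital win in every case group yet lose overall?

Yes

Critical: County General 2/5 = 40.0%, St. Luke's 32/77 = 41.6% → St. Luke's
Mild: County General 40/74 = 54.1%, St. Luke's 3/5 = 60.0% → St. Luke's
Severe: County General 11/30 = 36.7%, St. Luke's 8/16 = 50.0% → St. Luke's
Moderate: County General 9/18 = 50.0%, St. Luke's 11/18 = 61.1% → St. Luke's
Overall: County General 62/127 = 48.8%, St. Luke's 54/116 = 46.6% → County General
St. Luke's wins each case group but County General wins overall — the comparison reverses. St. Luke's's patients skew toward critical, which has a lower base rate.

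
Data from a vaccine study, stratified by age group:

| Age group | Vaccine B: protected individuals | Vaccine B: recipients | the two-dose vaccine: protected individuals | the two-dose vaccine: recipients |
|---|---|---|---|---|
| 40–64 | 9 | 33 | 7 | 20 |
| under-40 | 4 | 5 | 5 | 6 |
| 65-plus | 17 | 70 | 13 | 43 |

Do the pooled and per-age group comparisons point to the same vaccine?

Yes

40–64: Vaccine B 9/33 = 27.3%, the two-dose vaccine 7/20 = 35.0% → the two-dose vaccine
Under-40: Vaccine B 4/5 = 80.0%, the two-dose vaccine 5/6 = 83.3% → the two-dose vaccine
65-plus: Vaccine B 17/70 = 24.3%, the two-dose vaccine 13/43 = 30.2% → the two-dose vaccine
Overall: Vaccine B 30/108 = 27.8%, the two-dose vaccine 25/69 = 36.2% → the two-dose vaccine
The two-dose vaccine wins overall and in every age group — no reversal.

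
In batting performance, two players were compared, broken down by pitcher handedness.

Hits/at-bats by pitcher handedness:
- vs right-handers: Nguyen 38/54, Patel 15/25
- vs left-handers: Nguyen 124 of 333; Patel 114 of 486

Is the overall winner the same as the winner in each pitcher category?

Vs right-handers: Nguyen 38/54 = 70.4%, Patel 15/25 = 60.0% → Nguyen
Vs left-handers: Nguyen 124/333 = 37.2%, Patel 114/486 = 23.5% → Nguyen
Overall: Nguyen 162/387 = 41.9%, Patel 129/511 = 25.2% → Nguyen
Nguyen wins overall and in every pitcher group — no reversal.

Yes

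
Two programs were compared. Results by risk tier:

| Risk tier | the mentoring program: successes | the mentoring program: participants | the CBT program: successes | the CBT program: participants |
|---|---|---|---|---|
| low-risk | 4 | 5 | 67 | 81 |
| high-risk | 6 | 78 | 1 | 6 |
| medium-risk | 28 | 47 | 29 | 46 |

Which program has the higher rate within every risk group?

the CBT program

Low-risk: the mentoring program 4/5 = 80.0%, the CBT program 67/81 = 82.7% → the CBT program
High-risk: the mentoring program 6/78 = 7.7%, the CBT program 1/6 = 16.7% → the CBT program
Medium-risk: the mentoring program 28/47 = 59.6%, the CBT program 29/46 = 63.0% → the CBT program
The CBT program has the higher rate in all 3 groups.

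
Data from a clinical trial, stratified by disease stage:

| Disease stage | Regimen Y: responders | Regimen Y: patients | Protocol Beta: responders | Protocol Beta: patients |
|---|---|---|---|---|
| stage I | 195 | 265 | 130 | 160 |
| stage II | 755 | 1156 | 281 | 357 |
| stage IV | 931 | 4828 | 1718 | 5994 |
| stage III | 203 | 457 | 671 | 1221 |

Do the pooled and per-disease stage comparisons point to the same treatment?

Yes

Stage I: Regimen Y 195/265 = 73.6%, Protocol Beta 130/160 = 81.2% → Protocol Beta
Stage II: Regimen Y 755/1156 = 65.3%, Protocol Beta 281/357 = 78.7% → Protocol Beta
Stage IV: Regimen Y 931/4828 = 19.3%, Protocol Beta 1718/5994 = 28.7% → Protocol Beta
Stage III: Regimen Y 203/457 = 44.4%, Protocol Beta 671/1221 = 55.0% → Protocol Beta
Overall: Regimen Y 2084/6706 = 31.1%, Protocol Beta 2800/7732 = 36.2% → Protocol Beta
Protocol Beta wins overall and in every disease group — no reversal.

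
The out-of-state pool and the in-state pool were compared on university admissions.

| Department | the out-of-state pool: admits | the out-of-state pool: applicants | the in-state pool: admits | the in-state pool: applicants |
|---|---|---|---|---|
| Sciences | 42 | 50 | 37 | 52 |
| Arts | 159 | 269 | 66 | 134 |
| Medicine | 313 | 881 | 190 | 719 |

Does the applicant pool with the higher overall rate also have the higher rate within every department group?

Yes

Sciences: the out-of-state pool 42/50 = 84.0%, the in-state pool 37/52 = 71.2% → the out-of-state pool
Arts: the out-of-state pool 159/269 = 59.1%, the in-state pool 66/134 = 49.3% → the out-of-state pool
Medicine: the out-of-state pool 313/881 = 35.5%, the in-state pool 190/719 = 26.4% → the out-of-state pool
Overall: the out-of-state pool 514/1200 = 42.8%, the in-state pool 293/905 = 32.4% → the out-of-state pool
The out-of-state pool wins overall and in every department group — no reversal.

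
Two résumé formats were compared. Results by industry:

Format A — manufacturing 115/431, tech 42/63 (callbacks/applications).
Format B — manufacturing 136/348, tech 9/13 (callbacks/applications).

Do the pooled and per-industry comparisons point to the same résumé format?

Manufacturing: Format A 115/431 = 26.7%, Format B 136/348 = 39.1% → Format B
Tech: Format A 42/63 = 66.7%, Format B 9/13 = 69.2% → Format B
Overall: Format A 157/494 = 31.8%, Format B 145/361 = 40.2% → Format B
Format B wins overall and in every industry group — no reversal.

Yes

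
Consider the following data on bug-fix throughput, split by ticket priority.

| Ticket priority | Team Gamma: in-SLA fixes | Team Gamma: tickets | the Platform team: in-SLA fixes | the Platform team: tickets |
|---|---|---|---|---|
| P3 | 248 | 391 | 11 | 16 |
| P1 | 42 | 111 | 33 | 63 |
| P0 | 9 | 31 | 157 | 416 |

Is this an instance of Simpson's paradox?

Yes

P3: Team Gamma 248/391 = 63.4%, the Platform team 11/16 = 68.8% → the Platform team
P1: Team Gamma 42/111 = 37.8%, the Platform team 33/63 = 52.4% → the Platform team
P0: Team Gamma 9/31 = 29.0%, the Platform team 157/416 = 37.7% → the Platform team
Overall: Team Gamma 299/533 = 56.1%, the Platform team 201/495 = 40.6% → Team Gamma
The Platform team wins each ticket group but Team Gamma wins overall — the comparison reverses. The Platform team's tickets skew toward P0, which has a lower base rate.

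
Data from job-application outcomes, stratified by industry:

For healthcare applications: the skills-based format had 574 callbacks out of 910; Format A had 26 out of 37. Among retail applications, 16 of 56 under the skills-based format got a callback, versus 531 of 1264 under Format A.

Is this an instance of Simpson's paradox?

Healthcare: the skills-based format 574/910 = 63.1%, Format A 26/37 = 70.3% → Format A
Retail: the skills-based format 16/56 = 28.6%, Format A 531/1264 = 42.0% → Format A
Overall: the skills-based format 590/966 = 61.1%, Format A 557/1301 = 42.8% → the skills-based format
Format A wins each industry group but the skills-based format wins overall — the comparison reverses. Format A's applications skew toward retail, which has a lower base rate.

Yes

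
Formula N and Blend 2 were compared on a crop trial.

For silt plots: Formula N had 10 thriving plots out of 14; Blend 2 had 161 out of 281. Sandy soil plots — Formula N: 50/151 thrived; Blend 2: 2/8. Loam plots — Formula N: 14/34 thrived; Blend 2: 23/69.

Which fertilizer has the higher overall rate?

Blend 2

Silt: Formula N 10/14 = 71.4%, Blend 2 161/281 = 57.3% → Formula N
Sandy soil: Formula N 50/151 = 33.1%, Blend 2 2/8 = 25.0% → Formula N
Loam: Formula N 14/34 = 41.2%, Blend 2 23/69 = 33.3% → Formula N
Overall: Formula N 74/199 = 37.2%, Blend 2 186/358 = 52.0% → Blend 2
(Formula N wins every soil group but Blend 2 wins overall — Formula N's plots skew toward the low-rate sandy soil group.)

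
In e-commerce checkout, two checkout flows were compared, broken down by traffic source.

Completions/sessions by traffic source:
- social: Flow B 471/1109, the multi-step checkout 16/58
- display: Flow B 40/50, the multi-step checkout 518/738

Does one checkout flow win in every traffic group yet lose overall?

Social: Flow B 471/1109 = 42.5%, the multi-step checkout 16/58 = 27.6% → Flow B
Display: Flow B 40/50 = 80.0%, the multi-step checkout 518/738 = 70.2% → Flow B
Overall: Flow B 511/1159 = 44.1%, the multi-step checkout 534/796 = 67.1% → the multi-step checkout
Flow B wins each traffic group but the multi-step checkout wins overall — the comparison reverses. Flow B's sessions skew toward social, which has a lower base rate.

Yes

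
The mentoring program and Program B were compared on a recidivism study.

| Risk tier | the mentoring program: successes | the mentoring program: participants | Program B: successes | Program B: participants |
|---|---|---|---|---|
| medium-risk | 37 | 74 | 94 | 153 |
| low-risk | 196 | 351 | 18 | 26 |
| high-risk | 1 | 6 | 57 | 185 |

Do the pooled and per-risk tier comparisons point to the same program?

Medium-risk: the mentoring program 37/74 = 50.0%, Program B 94/153 = 61.4% → Program B
Low-risk: the mentoring program 196/351 = 55.8%, Program B 18/26 = 69.2% → Program B
High-risk: the mentoring program 1/6 = 16.7%, Program B 57/185 = 30.8% → Program B
Overall: the mentoring program 234/431 = 54.3%, Program B 169/364 = 46.4% → the mentoring program
Program B wins each risk group but the mentoring program wins overall — the comparison reverses. Program B's participants skew toward high-risk, which has a lower base rate.

No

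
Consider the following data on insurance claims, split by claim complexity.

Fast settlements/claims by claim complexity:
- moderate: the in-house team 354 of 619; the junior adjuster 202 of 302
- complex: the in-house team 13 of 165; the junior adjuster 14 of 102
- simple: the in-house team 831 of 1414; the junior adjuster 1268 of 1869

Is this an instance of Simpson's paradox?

Moderate: the in-house team 354/619 = 57.2%, the junior adjuster 202/302 = 66.9% → the junior adjuster
Complex: the in-house team 13/165 = 7.9%, the junior adjuster 14/102 = 13.7% → the junior adjuster
Simple: the in-house team 831/1414 = 58.8%, the junior adjuster 1268/1869 = 67.8% → the junior adjuster
Overall: the in-house team 1198/2198 = 54.5%, the junior adjuster 1484/2273 = 65.3% → the junior adjuster
The junior adjuster wins overall and in every claim group — no reversal.

No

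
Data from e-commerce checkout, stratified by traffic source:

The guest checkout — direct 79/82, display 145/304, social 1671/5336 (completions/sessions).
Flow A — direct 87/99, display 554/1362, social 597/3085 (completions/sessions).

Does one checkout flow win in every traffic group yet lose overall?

No

Direct: the guest checkout 79/82 = 96.3%, Flow A 87/99 = 87.9% → the guest checkout
Display: the guest checkout 145/304 = 47.7%, Flow A 554/1362 = 40.7% → the guest checkout
Social: the guest checkout 1671/5336 = 31.3%, Flow A 597/3085 = 19.4% → the guest checkout
Overall: the guest checkout 1895/5722 = 33.1%, Flow A 1238/4546 = 27.2% → the guest checkout
The guest checkout wins overall and in every traffic group — no reversal.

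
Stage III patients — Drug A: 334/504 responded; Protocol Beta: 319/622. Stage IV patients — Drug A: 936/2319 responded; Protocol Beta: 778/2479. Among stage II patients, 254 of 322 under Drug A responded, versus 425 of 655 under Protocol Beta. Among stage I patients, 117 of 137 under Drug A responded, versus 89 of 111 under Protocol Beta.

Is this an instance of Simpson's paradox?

Stage III: Drug A 334/504 = 66.3%, Protocol Beta 319/622 = 51.3% → Drug A
Stage IV: Drug A 936/2319 = 40.4%, Protocol Beta 778/2479 = 31.4% → Drug A
Stage II: Drug A 254/322 = 78.9%, Protocol Beta 425/655 = 64.9% → Drug A
Stage I: Drug A 117/137 = 85.4%, Protocol Beta 89/111 = 80.2% → Drug A
Overall: Drug A 1641/3282 = 50.0%, Protocol Beta 1611/3867 = 41.7% → Drug A
Drug A wins overall and in every disease group — no reversal.

No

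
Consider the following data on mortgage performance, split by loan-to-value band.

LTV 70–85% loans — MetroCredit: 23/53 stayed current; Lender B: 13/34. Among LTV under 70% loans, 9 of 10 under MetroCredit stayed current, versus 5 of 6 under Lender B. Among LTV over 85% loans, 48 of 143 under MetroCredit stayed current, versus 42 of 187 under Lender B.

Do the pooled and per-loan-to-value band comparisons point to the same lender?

Yes

LTV 70–85%: MetroCredit 23/53 = 43.4%, Lender B 13/34 = 38.2% → MetroCredit
LTV under 70%: MetroCredit 9/10 = 90.0%, Lender B 5/6 = 83.3% → MetroCredit
LTV over 85%: MetroCredit 48/143 = 33.6%, Lender B 42/187 = 22.5% → MetroCredit
Overall: MetroCredit 80/206 = 38.8%, Lender B 60/227 = 26.4% → MetroCredit
MetroCredit wins overall and in every loan-to-value group — no reversal.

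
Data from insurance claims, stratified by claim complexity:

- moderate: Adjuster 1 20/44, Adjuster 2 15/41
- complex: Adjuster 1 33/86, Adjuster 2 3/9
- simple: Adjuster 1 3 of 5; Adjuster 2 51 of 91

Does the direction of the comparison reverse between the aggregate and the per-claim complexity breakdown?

Yes

Moderate: Adjuster 1 20/44 = 45.5%, Adjuster 2 15/41 = 36.6% → Adjuster 1
Complex: Adjuster 1 33/86 = 38.4%, Adjuster 2 3/9 = 33.3% → Adjuster 1
Simple: Adjuster 1 3/5 = 60.0%, Adjuster 2 51/91 = 56.0% → Adjuster 1
Overall: Adjuster 1 56/135 = 41.5%, Adjuster 2 69/141 = 48.9% → Adjuster 2
Adjuster 1 wins each claim group but Adjuster 2 wins overall — the comparison reverses. Adjuster 1's claims skew toward complex, which has a lower base rate.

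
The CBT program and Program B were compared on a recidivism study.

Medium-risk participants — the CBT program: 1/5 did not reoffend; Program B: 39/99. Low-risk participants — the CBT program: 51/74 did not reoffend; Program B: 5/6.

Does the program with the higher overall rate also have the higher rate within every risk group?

Medium-risk: the CBT program 1/5 = 20.0%, Program B 39/99 = 39.4% → Program B
Low-risk: the CBT program 51/74 = 68.9%, Program B 5/6 = 83.3% → Program B
Overall: the CBT program 52/79 = 65.8%, Program B 44/105 = 41.9% → the CBT program
Program B wins each risk group but the CBT program wins overall — the comparison reverses. Program B's participants skew toward medium-risk, which has a lower base rate.

No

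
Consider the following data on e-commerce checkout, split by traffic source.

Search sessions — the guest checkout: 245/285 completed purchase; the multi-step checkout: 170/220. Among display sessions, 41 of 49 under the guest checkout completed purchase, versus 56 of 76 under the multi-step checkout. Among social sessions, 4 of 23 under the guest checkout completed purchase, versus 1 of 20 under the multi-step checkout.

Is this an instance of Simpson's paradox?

Search: the guest checkout 245/285 = 86.0%, the multi-step checkout 170/220 = 77.3% → the guest checkout
Display: the guest checkout 41/49 = 83.7%, the multi-step checkout 56/76 = 73.7% → the guest checkout
Social: the guest checkout 4/23 = 17.4%, the multi-step checkout 1/20 = 5.0% → the guest checkout
Overall: the guest checkout 290/357 = 81.2%, the multi-step checkout 227/316 = 71.8% → the guest checkout
The guest checkout wins overall and in every traffic group — no reversal.

No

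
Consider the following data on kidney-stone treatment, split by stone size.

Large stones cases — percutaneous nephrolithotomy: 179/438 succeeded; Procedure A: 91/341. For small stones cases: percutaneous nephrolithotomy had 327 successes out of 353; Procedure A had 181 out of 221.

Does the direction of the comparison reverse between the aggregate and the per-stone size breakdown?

Large stones: percutaneous nephrolithotomy 179/438 = 40.9%, Procedure A 91/341 = 26.7% → percutaneous nephrolithotomy
Small stones: percutaneous nephrolithotomy 327/353 = 92.6%, Procedure A 181/221 = 81.9% → percutaneous nephrolithotomy
Overall: percutaneous nephrolithotomy 506/791 = 64.0%, Procedure A 272/562 = 48.4% → percutaneous nephrolithotomy
Percutaneous nephrolithotomy wins overall and in every stone group — no reversal.

No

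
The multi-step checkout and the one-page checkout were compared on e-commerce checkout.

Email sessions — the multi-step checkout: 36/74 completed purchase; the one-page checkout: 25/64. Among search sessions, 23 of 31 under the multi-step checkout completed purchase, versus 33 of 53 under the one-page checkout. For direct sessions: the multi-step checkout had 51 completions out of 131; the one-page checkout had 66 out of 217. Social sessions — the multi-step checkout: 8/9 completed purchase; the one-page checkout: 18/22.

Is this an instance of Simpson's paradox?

Email: the multi-step checkout 36/74 = 48.6%, the one-page checkout 25/64 = 39.1% → the multi-step checkout
Search: the multi-step checkout 23/31 = 74.2%, the one-page checkout 33/53 = 62.3% → the multi-step checkout
Direct: the multi-step checkout 51/131 = 38.9%, the one-page checkout 66/217 = 30.4% → the multi-step checkout
Social: the multi-step checkout 8/9 = 88.9%, the one-page checkout 18/22 = 81.8% → the multi-step checkout
Overall: the multi-step checkout 118/245 = 48.2%, the one-page checkout 142/356 = 39.9% → the multi-step checkout
The multi-step checkout wins overall and in every traffic group — no reversal.

No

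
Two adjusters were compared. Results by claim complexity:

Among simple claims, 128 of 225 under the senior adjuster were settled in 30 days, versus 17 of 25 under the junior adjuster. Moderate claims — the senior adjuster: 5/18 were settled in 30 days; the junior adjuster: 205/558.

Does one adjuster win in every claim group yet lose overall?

Yes

Simple: the senior adjuster 128/225 = 56.9%, the junior adjuster 17/25 = 68.0% → the junior adjuster
Moderate: the senior adjuster 5/18 = 27.8%, the junior adjuster 205/558 = 36.7% → the junior adjuster
Overall: the senior adjuster 133/243 = 54.7%, the junior adjuster 222/583 = 38.1% → the senior adjuster
The junior adjuster wins each claim group but the senior adjuster wins overall — the comparison reverses. The junior adjuster's claims skew toward moderate, which has a lower base rate.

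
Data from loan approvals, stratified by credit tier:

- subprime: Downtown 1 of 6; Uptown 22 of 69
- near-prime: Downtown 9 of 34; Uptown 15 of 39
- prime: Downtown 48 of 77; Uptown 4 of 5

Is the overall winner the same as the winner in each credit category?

No

Subprime: Downtown 1/6 = 16.7%, Uptown 22/69 = 31.9% → Uptown
Near-prime: Downtown 9/34 = 26.5%, Uptown 15/39 = 38.5% → Uptown
Prime: Downtown 48/77 = 62.3%, Uptown 4/5 = 80.0% → Uptown
Overall: Downtown 58/117 = 49.6%, Uptown 41/113 = 36.3% → Downtown
Uptown wins each credit group but Downtown wins overall — the comparison reverses. Uptown's applications skew toward subprime, which has a lower base rate.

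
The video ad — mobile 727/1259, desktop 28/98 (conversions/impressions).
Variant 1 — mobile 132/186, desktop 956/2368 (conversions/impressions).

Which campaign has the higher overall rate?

the video ad

Mobile: the video ad 727/1259 = 57.7%, Variant 1 132/186 = 71.0% → Variant 1
Desktop: the video ad 28/98 = 28.6%, Variant 1 956/2368 = 40.4% → Variant 1
Overall: the video ad 755/1357 = 55.6%, Variant 1 1088/2554 = 42.6% → the video ad
(Variant 1 wins every device group but the video ad wins overall — Variant 1's impressions skew toward the low-rate desktop group.)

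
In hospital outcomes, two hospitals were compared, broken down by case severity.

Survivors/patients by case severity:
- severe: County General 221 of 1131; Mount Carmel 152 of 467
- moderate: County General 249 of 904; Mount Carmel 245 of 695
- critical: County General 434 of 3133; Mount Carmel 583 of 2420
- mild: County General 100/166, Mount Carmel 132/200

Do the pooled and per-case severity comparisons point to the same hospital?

Yes

Severe: County General 221/1131 = 19.5%, Mount Carmel 152/467 = 32.5% → Mount Carmel
Moderate: County General 249/904 = 27.5%, Mount Carmel 245/695 = 35.3% → Mount Carmel
Critical: County General 434/3133 = 13.9%, Mount Carmel 583/2420 = 24.1% → Mount Carmel
Mild: County General 100/166 = 60.2%, Mount Carmel 132/200 = 66.0% → Mount Carmel
Overall: County General 1004/5334 = 18.8%, Mount Carmel 1112/3782 = 29.4% → Mount Carmel
Mount Carmel wins overall and in every case group — no reversal.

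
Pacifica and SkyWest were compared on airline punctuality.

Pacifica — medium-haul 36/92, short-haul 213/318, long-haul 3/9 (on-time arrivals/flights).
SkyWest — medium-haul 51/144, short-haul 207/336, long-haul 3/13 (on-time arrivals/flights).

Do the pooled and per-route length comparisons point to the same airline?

Yes

Medium-haul: Pacifica 36/92 = 39.1%, SkyWest 51/144 = 35.4% → Pacifica
Short-haul: Pacifica 213/318 = 67.0%, SkyWest 207/336 = 61.6% → Pacifica
Long-haul: Pacifica 3/9 = 33.3%, SkyWest 3/13 = 23.1% → Pacifica
Overall: Pacifica 252/419 = 60.1%, SkyWest 261/493 = 52.9% → Pacifica
Pacifica wins overall and in every route group — no reversal.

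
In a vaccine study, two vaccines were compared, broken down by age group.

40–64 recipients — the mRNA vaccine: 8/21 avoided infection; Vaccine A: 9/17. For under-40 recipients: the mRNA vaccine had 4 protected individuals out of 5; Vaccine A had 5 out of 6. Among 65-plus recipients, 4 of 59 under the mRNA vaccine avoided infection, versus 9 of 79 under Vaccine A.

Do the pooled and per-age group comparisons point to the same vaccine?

Yes

40–64: the mRNA vaccine 8/21 = 38.1%, Vaccine A 9/17 = 52.9% → Vaccine A
Under-40: the mRNA vaccine 4/5 = 80.0%, Vaccine A 5/6 = 83.3% → Vaccine A
65-plus: the mRNA vaccine 4/59 = 6.8%, Vaccine A 9/79 = 11.4% → Vaccine A
Overall: the mRNA vaccine 16/85 = 18.8%, Vaccine A 23/102 = 22.5% → Vaccine A
Vaccine A wins overall and in every age group — no reversal.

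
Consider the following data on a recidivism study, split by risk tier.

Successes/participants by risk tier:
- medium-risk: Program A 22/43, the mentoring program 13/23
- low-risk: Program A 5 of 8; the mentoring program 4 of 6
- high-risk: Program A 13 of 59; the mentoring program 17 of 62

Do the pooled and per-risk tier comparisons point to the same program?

Medium-risk: Program A 22/43 = 51.2%, the mentoring program 13/23 = 56.5% → the mentoring program
Low-risk: Program A 5/8 = 62.5%, the mentoring program 4/6 = 66.7% → the mentoring program
High-risk: Program A 13/59 = 22.0%, the mentoring program 17/62 = 27.4% → the mentoring program
Overall: Program A 40/110 = 36.4%, the mentoring program 34/91 = 37.4% → the mentoring program
The mentoring program wins overall and in every risk group — no reversal.

Yes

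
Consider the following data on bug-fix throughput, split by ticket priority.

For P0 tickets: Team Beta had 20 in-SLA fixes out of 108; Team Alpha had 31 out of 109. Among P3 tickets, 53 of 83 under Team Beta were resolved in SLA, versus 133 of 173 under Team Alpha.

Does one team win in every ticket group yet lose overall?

No

P0: Team Beta 20/108 = 18.5%, Team Alpha 31/109 = 28.4% → Team Alpha
P3: Team Beta 53/83 = 63.9%, Team Alpha 133/173 = 76.9% → Team Alpha
Overall: Team Beta 73/191 = 38.2%, Team Alpha 164/282 = 58.2% → Team Alpha
Team Alpha wins overall and in every ticket group — no reversal.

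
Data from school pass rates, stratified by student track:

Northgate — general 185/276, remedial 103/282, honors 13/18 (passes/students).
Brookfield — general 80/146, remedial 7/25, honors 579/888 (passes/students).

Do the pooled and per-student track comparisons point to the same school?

General: Northgate 185/276 = 67.0%, Brookfield 80/146 = 54.8% → Northgate
Remedial: Northgate 103/282 = 36.5%, Brookfield 7/25 = 28.0% → Northgate
Honors: Northgate 13/18 = 72.2%, Brookfield 579/888 = 65.2% → Northgate
Overall: Northgate 301/576 = 52.3%, Brookfield 666/1059 = 62.9% → Brookfield
Northgate wins each student group but Brookfield wins overall — the comparison reverses. Northgate's students skew toward remedial, which has a lower base rate.

No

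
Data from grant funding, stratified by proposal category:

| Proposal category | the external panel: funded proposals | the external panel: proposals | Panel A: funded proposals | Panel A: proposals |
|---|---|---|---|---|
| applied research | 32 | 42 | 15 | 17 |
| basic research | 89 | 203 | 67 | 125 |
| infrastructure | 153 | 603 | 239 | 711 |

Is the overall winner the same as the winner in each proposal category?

Yes

Applied research: the external panel 32/42 = 76.2%, Panel A 15/17 = 88.2% → Panel A
Basic research: the external panel 89/203 = 43.8%, Panel A 67/125 = 53.6% → Panel A
Infrastructure: the external panel 153/603 = 25.4%, Panel A 239/711 = 33.6% → Panel A
Overall: the external panel 274/848 = 32.3%, Panel A 321/853 = 37.6% → Panel A
Panel A wins overall and in every proposal group — no reversal.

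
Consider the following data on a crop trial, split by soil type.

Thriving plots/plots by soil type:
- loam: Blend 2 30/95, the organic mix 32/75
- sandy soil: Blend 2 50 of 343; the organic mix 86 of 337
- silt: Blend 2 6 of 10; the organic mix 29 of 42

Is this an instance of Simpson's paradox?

No

Loam: Blend 2 30/95 = 31.6%, the organic mix 32/75 = 42.7% → the organic mix
Sandy soil: Blend 2 50/343 = 14.6%, the organic mix 86/337 = 25.5% → the organic mix
Silt: Blend 2 6/10 = 60.0%, the organic mix 29/42 = 69.0% → the organic mix
Overall: Blend 2 86/448 = 19.2%, the organic mix 147/454 = 32.4% → the organic mix
The organic mix wins overall and in every soil group — no reversal.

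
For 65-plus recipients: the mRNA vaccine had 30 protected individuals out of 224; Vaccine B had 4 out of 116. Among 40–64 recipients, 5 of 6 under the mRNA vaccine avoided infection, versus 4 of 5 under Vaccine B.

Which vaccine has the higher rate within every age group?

65-plus: the mRNA vaccine 30/224 = 13.4%, Vaccine B 4/116 = 3.4% → the mRNA vaccine
40–64: the mRNA vaccine 5/6 = 83.3%, Vaccine B 4/5 = 80.0% → the mRNA vaccine
The mRNA vaccine has the higher rate in both groups.

the mRNA vaccine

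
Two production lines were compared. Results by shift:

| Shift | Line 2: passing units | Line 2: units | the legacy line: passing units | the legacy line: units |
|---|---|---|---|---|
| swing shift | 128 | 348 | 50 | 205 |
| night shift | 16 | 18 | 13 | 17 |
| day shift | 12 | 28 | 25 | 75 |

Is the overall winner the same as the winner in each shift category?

Yes

Swing shift: Line 2 128/348 = 36.8%, the legacy line 50/205 = 24.4% → Line 2
Night shift: Line 2 16/18 = 88.9%, the legacy line 13/17 = 76.5% → Line 2
Day shift: Line 2 12/28 = 42.9%, the legacy line 25/75 = 33.3% → Line 2
Overall: Line 2 156/394 = 39.6%, the legacy line 88/297 = 29.6% → Line 2
Line 2 wins overall and in every shift group — no reversal.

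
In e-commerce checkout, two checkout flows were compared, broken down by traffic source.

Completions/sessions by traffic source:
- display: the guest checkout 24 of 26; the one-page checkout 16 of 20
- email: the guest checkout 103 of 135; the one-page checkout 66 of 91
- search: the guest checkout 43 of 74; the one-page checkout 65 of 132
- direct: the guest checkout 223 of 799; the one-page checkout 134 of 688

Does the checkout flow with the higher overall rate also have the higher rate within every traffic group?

Display: the guest checkout 24/26 = 92.3%, the one-page checkout 16/20 = 80.0% → the guest checkout
Email: the guest checkout 103/135 = 76.3%, the one-page checkout 66/91 = 72.5% → the guest checkout
Search: the guest checkout 43/74 = 58.1%, the one-page checkout 65/132 = 49.2% → the guest checkout
Direct: the guest checkout 223/799 = 27.9%, the one-page checkout 134/688 = 19.5% → the guest checkout
Overall: the guest checkout 393/1034 = 38.0%, the one-page checkout 281/931 = 30.2% → the guest checkout
The guest checkout wins overall and in every traffic group — no reversal.

Yes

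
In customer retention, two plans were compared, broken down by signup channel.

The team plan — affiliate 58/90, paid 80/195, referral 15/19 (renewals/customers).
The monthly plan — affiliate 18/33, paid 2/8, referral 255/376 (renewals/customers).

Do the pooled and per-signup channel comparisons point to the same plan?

No

Affiliate: the team plan 58/90 = 64.4%, the monthly plan 18/33 = 54.5% → the team plan
Paid: the team plan 80/195 = 41.0%, the monthly plan 2/8 = 25.0% → the team plan
Referral: the team plan 15/19 = 78.9%, the monthly plan 255/376 = 67.8% → the team plan
Overall: the team plan 153/304 = 50.3%, the monthly plan 275/417 = 65.9% → the monthly plan
The team plan wins each signup group but the monthly plan wins overall — the comparison reverses. The team plan's customers skew toward paid, which has a lower base rate.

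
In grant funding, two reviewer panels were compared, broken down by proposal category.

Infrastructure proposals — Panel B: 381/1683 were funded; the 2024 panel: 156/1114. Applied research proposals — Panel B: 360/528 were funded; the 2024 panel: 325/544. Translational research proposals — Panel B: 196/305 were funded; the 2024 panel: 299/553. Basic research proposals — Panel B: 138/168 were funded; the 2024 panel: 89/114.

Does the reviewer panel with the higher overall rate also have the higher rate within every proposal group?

Infrastructure: Panel B 381/1683 = 22.6%, the 2024 panel 156/1114 = 14.0% → Panel B
Applied research: Panel B 360/528 = 68.2%, the 2024 panel 325/544 = 59.7% → Panel B
Translational research: Panel B 196/305 = 64.3%, the 2024 panel 299/553 = 54.1% → Panel B
Basic research: Panel B 138/168 = 82.1%, the 2024 panel 89/114 = 78.1% → Panel B
Overall: Panel B 1075/2684 = 40.1%, the 2024 panel 869/2325 = 37.4% → Panel B
Panel B wins overall and in every proposal group — no reversal.

Yes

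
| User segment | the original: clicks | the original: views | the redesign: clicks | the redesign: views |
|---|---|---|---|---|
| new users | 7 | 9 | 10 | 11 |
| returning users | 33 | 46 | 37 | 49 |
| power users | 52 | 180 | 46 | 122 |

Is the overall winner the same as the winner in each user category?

Yes

New users: the original 7/9 = 77.8%, the redesign 10/11 = 90.9% → the redesign
Returning users: the original 33/46 = 71.7%, the redesign 37/49 = 75.5% → the redesign
Power users: the original 52/180 = 28.9%, the redesign 46/122 = 37.7% → the redesign
Overall: the original 92/235 = 39.1%, the redesign 93/182 = 51.1% → the redesign
The redesign wins overall and in every user group — no reversal.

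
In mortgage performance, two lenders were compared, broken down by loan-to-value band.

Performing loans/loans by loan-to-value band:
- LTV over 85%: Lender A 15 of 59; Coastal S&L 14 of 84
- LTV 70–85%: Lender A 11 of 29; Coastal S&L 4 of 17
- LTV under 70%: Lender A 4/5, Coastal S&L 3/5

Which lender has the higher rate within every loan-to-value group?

Lender A

LTV over 85%: Lender A 15/59 = 25.4%, Coastal S&L 14/84 = 16.7% → Lender A
LTV 70–85%: Lender A 11/29 = 37.9%, Coastal S&L 4/17 = 23.5% → Lender A
LTV under 70%: Lender A 4/5 = 80.0%, Coastal S&L 3/5 = 60.0% → Lender A
Lender A has the higher rate in all 3 groups.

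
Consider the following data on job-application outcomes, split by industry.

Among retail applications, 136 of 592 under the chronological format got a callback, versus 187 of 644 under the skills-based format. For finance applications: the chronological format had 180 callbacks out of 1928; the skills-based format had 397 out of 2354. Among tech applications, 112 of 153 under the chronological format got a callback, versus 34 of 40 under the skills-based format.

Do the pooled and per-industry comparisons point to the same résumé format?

Retail: the chronological format 136/592 = 23.0%, the skills-based format 187/644 = 29.0% → the skills-based format
Finance: the chronological format 180/1928 = 9.3%, the skills-based format 397/2354 = 16.9% → the skills-based format
Tech: the chronological format 112/153 = 73.2%, the skills-based format 34/40 = 85.0% → the skills-based format
Overall: the chronological format 428/2673 = 16.0%, the skills-based format 618/3038 = 20.3% → the skills-based format
The skills-based format wins overall and in every industry group — no reversal.

Yes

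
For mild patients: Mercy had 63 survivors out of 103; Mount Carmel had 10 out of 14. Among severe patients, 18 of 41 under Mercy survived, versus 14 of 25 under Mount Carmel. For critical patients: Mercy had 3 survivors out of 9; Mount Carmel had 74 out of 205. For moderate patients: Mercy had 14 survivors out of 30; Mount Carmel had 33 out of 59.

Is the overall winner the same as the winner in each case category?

Mild: Mercy 63/103 = 61.2%, Mount Carmel 10/14 = 71.4% → Mount Carmel
Severe: Mercy 18/41 = 43.9%, Mount Carmel 14/25 = 56.0% → Mount Carmel
Critical: Mercy 3/9 = 33.3%, Mount Carmel 74/205 = 36.1% → Mount Carmel
Moderate: Mercy 14/30 = 46.7%, Mount Carmel 33/59 = 55.9% → Mount Carmel
Overall: Mercy 98/183 = 53.6%, Mount Carmel 131/303 = 43.2% → Mercy
Mount Carmel wins each case group but Mercy wins overall — the comparison reverses. Mount Carmel's patients skew toward critical, which has a lower base rate.

No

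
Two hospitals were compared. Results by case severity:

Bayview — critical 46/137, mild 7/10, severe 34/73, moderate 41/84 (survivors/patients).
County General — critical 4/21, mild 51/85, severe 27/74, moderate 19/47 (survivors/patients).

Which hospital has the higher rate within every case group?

Bayview

Critical: Bayview 46/137 = 33.6%, County General 4/21 = 19.0% → Bayview
Mild: Bayview 7/10 = 70.0%, County General 51/85 = 60.0% → Bayview
Severe: Bayview 34/73 = 46.6%, County General 27/74 = 36.5% → Bayview
Moderate: Bayview 41/84 = 48.8%, County General 19/47 = 40.4% → Bayview
Bayview has the higher rate in all 4 groups.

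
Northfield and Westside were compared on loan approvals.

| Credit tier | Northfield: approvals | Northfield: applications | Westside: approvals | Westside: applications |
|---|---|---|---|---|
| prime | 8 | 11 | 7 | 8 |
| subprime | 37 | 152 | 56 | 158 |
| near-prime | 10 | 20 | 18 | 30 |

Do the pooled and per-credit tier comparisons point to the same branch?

Yes

Prime: Northfield 8/11 = 72.7%, Westside 7/8 = 87.5% → Westside
Subprime: Northfield 37/152 = 24.3%, Westside 56/158 = 35.4% → Westside
Near-prime: Northfield 10/20 = 50.0%, Westside 18/30 = 60.0% → Westside
Overall: Northfield 55/183 = 30.1%, Westside 81/196 = 41.3% → Westside
Westside wins overall and in every credit group — no reversal.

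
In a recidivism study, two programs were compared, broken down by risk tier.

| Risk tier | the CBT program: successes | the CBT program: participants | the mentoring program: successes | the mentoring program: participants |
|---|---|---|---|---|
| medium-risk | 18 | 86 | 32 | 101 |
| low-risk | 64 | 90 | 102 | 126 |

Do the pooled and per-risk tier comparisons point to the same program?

Medium-risk: the CBT program 18/86 = 20.9%, the mentoring program 32/101 = 31.7% → the mentoring program
Low-risk: the CBT program 64/90 = 71.1%, the mentoring program 102/126 = 81.0% → the mentoring program
Overall: the CBT program 82/176 = 46.6%, the mentoring program 134/227 = 59.0% → the mentoring program
The mentoring program wins overall and in every risk group — no reversal.

Yes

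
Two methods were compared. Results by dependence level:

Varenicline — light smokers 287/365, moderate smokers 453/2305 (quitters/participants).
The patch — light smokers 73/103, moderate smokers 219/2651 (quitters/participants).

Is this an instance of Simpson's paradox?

No

Light smokers: varenicline 287/365 = 78.6%, the patch 73/103 = 70.9% → varenicline
Moderate smokers: varenicline 453/2305 = 19.7%, the patch 219/2651 = 8.3% → varenicline
Overall: varenicline 740/2670 = 27.7%, the patch 292/2754 = 10.6% → varenicline
Varenicline wins overall and in every dependence group — no reversal.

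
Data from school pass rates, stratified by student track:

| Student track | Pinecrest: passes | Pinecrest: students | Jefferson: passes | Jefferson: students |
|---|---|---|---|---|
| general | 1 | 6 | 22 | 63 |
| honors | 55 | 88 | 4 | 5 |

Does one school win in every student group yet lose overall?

General: Pinecrest 1/6 = 16.7%, Jefferson 22/63 = 34.9% → Jefferson
Honors: Pinecrest 55/88 = 62.5%, Jefferson 4/5 = 80.0% → Jefferson
Overall: Pinecrest 56/94 = 59.6%, Jefferson 26/68 = 38.2% → Pinecrest
Jefferson wins each student group but Pinecrest wins overall — the comparison reverses. Jefferson's students skew toward general, which has a lower base rate.

Yes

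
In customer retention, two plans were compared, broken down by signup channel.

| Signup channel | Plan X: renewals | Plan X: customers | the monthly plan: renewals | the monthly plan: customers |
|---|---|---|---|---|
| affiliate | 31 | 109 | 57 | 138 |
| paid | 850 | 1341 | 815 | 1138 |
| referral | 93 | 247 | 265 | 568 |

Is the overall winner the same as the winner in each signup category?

Yes

Affiliate: Plan X 31/109 = 28.4%, the monthly plan 57/138 = 41.3% → the monthly plan
Paid: Plan X 850/1341 = 63.4%, the monthly plan 815/1138 = 71.6% → the monthly plan
Referral: Plan X 93/247 = 37.7%, the monthly plan 265/568 = 46.7% → the monthly plan
Overall: Plan X 974/1697 = 57.4%, the monthly plan 1137/1844 = 61.7% → the monthly plan
The monthly plan wins overall and in every signup group — no reversal.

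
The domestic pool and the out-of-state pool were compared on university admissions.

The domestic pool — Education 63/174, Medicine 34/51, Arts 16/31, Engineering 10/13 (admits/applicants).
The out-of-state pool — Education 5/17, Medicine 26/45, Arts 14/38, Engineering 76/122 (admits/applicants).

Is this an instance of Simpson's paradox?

Yes

Education: the domestic pool 63/174 = 36.2%, the out-of-state pool 5/17 = 29.4% → the domestic pool
Medicine: the domestic pool 34/51 = 66.7%, the out-of-state pool 26/45 = 57.8% → the domestic pool
Arts: the domestic pool 16/31 = 51.6%, the out-of-state pool 14/38 = 36.8% → the domestic pool
Engineering: the domestic pool 10/13 = 76.9%, the out-of-state pool 76/122 = 62.3% → the domestic pool
Overall: the domestic pool 123/269 = 45.7%, the out-of-state pool 121/222 = 54.5% → the out-of-state pool
The domestic pool wins each department group but the out-of-state pool wins overall — the comparison reverses. The domestic pool's applicants skew toward Education, which has a lower base rate.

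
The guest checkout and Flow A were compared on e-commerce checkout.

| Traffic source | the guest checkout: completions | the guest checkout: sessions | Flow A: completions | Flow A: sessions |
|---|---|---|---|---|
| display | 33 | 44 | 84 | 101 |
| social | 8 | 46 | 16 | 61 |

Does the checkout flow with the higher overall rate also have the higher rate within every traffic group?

Display: the guest checkout 33/44 = 75.0%, Flow A 84/101 = 83.2% → Flow A
Social: the guest checkout 8/46 = 17.4%, Flow A 16/61 = 26.2% → Flow A
Overall: the guest checkout 41/90 = 45.6%, Flow A 100/162 = 61.7% → Flow A
Flow A wins overall and in every traffic group — no reversal.

Yes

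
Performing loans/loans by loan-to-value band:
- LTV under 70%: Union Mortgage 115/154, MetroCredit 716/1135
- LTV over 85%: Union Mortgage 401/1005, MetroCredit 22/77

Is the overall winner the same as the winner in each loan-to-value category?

LTV under 70%: Union Mortgage 115/154 = 74.7%, MetroCredit 716/1135 = 63.1% → Union Mortgage
LTV over 85%: Union Mortgage 401/1005 = 39.9%, MetroCredit 22/77 = 28.6% → Union Mortgage
Overall: Union Mortgage 516/1159 = 44.5%, MetroCredit 738/1212 = 60.9% → MetroCredit
Union Mortgage wins each loan-to-value group but MetroCredit wins overall — the comparison reverses. Union Mortgage's loans skew toward LTV over 85%, which has a lower base rate.

No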